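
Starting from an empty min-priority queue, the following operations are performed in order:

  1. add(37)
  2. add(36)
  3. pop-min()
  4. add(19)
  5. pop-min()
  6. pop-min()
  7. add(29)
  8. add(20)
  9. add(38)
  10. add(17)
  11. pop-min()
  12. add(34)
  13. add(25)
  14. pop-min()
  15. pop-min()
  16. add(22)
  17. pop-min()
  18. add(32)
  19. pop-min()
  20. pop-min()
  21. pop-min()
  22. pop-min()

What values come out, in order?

36 → 19 → 37 → 17 → 20 → 25 → 22 → 29 → 32 → 34 → 38

insert 37 → {37}
insert 36 → {36, 37}
pop-min → 36; now {37}
insert 19 → {19, 37}
pop-min → 19; now {37}
pop-min → 37; now {}
insert 29 → {29}
insert 20 → {20, 29}
insert 38 → {20, 29, 38}
insert 17 → {17, 20, 29, 38}
pop-min → 17; now {20, 29, 38}
insert 34 → {20, 29, 34, 38}
insert 25 → {20, 25, 29, 34, 38}
pop-min → 20; now {25, 29, 34, 38}
pop-min → 25; now {29, 34, 38}
insert 22 → {22, 29, 34, 38}
pop-min → 22; now {29, 34, 38}
insert 32 → {29, 32, 34, 38}
pop-min → 29; now {32, 34, 38}
pop-min → 32; now {34, 38}
pop-min → 34; now {38}
pop-min → 38; now {}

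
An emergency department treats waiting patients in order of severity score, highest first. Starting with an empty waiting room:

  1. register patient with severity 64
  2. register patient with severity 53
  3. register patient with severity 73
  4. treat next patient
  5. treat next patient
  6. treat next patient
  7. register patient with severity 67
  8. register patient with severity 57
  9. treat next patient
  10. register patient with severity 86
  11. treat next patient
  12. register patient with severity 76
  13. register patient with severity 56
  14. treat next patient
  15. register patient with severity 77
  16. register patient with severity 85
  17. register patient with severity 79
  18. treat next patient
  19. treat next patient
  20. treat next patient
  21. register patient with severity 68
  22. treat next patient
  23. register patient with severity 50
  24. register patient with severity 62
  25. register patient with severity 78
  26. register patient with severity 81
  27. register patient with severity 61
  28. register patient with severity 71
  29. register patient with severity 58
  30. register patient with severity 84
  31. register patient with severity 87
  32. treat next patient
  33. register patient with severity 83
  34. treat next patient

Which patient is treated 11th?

insert 64 → {64}
insert 53 → {64, 53}
insert 73 → {73, 64, 53}
treat next patient → 73; now {64, 53}
treat next patient → 64; now {53}
treat next patient → 53; now {}
insert 67 → {67}
insert 57 → {67, 57}
treat next patient → 67; now {57}
insert 86 → {86, 57}
treat next patient → 86; now {57}
insert 76 → {76, 57}
insert 56 → {76, 57, 56}
treat next patient → 76; now {57, 56}
insert 77 → {77, 57, 56}
insert 85 → {85, 77, 57, 56}
insert 79 → {85, 79, 77, 57, 56}
treat next patient → 85; now {79, 77, 57, 56}
treat next patient → 79; now {77, 57, 56}
treat next patient → 77; now {57, 56}
insert 68 → {68, 57, 56}
treat next patient → 68; now {57, 56}
insert 50 → {57, 56, 50}
insert 62 → {62, 57, 56, 50}
insert 78 → {78, 62, 57, 56, 50}
insert 81 → {81, 78, 62, 57, 56, 50}
insert 61 → {81, 78, 62, 61, 57, 56, 50}
insert 71 → {81, 78, 71, 62, 61, 57, 56, 50}
insert 58 → {81, 78, 71, 62, 61, 58, 57, 56, 50}
insert 84 → {84, 81, 78, 71, 62, 61, 58, 57, 56, 50}
insert 87 → {87, 84, 81, 78, 71, 62, 61, 58, 57, 56, 50}
treat next patient → 87; now {84, 81, 78, 71, 62, 61, 58, 57, 56, 50}
insert 83 → {84, 83, 81, 78, 71, 62, 61, 58, 57, 56, 50}
treat next patient → 84; now {83, 81, 78, 71, 62, 61, 58, 57, 56, 50}

87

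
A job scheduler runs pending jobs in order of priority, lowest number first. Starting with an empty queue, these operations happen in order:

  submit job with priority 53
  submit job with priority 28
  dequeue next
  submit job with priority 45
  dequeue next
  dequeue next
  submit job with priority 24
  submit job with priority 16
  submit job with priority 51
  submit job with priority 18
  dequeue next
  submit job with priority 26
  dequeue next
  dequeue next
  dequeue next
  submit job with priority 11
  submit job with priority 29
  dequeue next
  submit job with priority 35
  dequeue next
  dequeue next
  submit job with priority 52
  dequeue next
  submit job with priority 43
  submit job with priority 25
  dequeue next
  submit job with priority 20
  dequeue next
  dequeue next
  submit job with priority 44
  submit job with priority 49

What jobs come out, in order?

[28, 45, 53, 16, 18, 24, 26, 11, 29, 35, 51, 25, 20, 43]

insert 53 → {53}
insert 28 → {28, 53}
dequeue next → 28; now {53}
insert 45 → {45, 53}
dequeue next → 45; now {53}
dequeue next → 53; now {}
insert 24 → {24}
insert 16 → {16, 24}
insert 51 → {16, 24, 51}
insert 18 → {16, 18, 24, 51}
dequeue next → 16; now {18, 24, 51}
insert 26 → {18, 24, 26, 51}
dequeue next → 18; now {24, 26, 51}
dequeue next → 24; now {26, 51}
dequeue next → 26; now {51}
insert 11 → {11, 51}
insert 29 → {11, 29, 51}
dequeue next → 11; now {29, 51}
insert 35 → {29, 35, 51}
dequeue next → 29; now {35, 51}
dequeue next → 35; now {51}
insert 52 → {51, 52}
dequeue next → 51; now {52}
insert 43 → {43, 52}
insert 25 → {25, 43, 52}
dequeue next → 25; now {43, 52}
insert 20 → {20, 43, 52}
dequeue next → 20; now {43, 52}
dequeue next → 43; now {52}
insert 44 → {44, 52}
insert 49 → {44, 49, 52}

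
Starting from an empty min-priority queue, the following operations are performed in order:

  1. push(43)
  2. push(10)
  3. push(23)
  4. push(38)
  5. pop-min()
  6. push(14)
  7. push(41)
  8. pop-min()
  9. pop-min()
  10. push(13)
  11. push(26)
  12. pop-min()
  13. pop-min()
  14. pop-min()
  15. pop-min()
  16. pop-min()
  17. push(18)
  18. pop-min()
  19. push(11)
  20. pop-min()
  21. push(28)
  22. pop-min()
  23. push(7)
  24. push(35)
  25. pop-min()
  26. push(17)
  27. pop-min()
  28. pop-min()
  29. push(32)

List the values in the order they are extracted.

10 → 14 → 23 → 13 → 26 → 38 → 41 → 43 → 18 → 11 → 28 → 7 → 17 → 35

insert 43 → {43}
insert 10 → {10, 43}
insert 23 → {10, 23, 43}
insert 38 → {10, 23, 38, 43}
pop-min → 10; now {23, 38, 43}
insert 14 → {14, 23, 38, 43}
insert 41 → {14, 23, 38, 41, 43}
pop-min → 14; now {23, 38, 41, 43}
pop-min → 23; now {38, 41, 43}
insert 13 → {13, 38, 41, 43}
insert 26 → {13, 26, 38, 41, 43}
pop-min → 13; now {26, 38, 41, 43}
pop-min → 26; now {38, 41, 43}
pop-min → 38; now {41, 43}
pop-min → 41; now {43}
pop-min → 43; now {}
insert 18 → {18}
pop-min → 18; now {}
insert 11 → {11}
pop-min → 11; now {}
insert 28 → {28}
pop-min → 28; now {}
insert 7 → {7}
insert 35 → {7, 35}
pop-min → 7; now {35}
insert 17 → {17, 35}
pop-min → 17; now {35}
pop-min → 35; now {}
insert 32 → {32}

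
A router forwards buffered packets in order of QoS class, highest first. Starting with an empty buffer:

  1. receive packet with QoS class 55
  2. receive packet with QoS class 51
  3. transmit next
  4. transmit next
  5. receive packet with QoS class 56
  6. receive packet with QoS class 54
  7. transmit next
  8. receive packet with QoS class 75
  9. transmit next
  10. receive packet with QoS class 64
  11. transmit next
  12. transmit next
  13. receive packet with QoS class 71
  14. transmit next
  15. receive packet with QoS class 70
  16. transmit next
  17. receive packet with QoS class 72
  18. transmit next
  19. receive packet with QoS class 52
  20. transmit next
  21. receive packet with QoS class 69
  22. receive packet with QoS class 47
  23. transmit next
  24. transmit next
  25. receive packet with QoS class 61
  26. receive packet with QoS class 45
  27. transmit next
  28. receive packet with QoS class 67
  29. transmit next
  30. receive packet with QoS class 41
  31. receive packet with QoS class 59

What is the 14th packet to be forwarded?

insert 55 → {55}
insert 51 → {55, 51}
transmit next → 55; now {51}
transmit next → 51; now {}
insert 56 → {56}
insert 54 → {56, 54}
transmit next → 56; now {54}
insert 75 → {75, 54}
transmit next → 75; now {54}
insert 64 → {64, 54}
transmit next → 64; now {54}
transmit next → 54; now {}
insert 71 → {71}
transmit next → 71; now {}
insert 70 → {70}
transmit next → 70; now {}
insert 72 → {72}
transmit next → 72; now {}
insert 52 → {52}
transmit next → 52; now {}
insert 69 → {69}
insert 47 → {69, 47}
transmit next → 69; now {47}
transmit next → 47; now {}
insert 61 → {61}
insert 45 → {61, 45}
transmit next → 61; now {45}
insert 67 → {67, 45}
transmit next → 67; now {45}
insert 41 → {45, 41}
insert 59 → {59, 45, 41}

67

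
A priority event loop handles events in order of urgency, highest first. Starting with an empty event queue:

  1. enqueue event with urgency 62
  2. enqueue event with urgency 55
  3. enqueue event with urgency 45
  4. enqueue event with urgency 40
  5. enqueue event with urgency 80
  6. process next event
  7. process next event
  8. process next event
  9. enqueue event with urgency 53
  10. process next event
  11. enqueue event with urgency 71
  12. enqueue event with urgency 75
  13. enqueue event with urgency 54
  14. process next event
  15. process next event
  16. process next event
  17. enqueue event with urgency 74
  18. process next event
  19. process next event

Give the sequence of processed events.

insert 62 → {62}
insert 55 → {62, 55}
insert 45 → {62, 55, 45}
insert 40 → {62, 55, 45, 40}
insert 80 → {80, 62, 55, 45, 40}
process next event → 80; now {62, 55, 45, 40}
process next event → 62; now {55, 45, 40}
process next event → 55; now {45, 40}
insert 53 → {53, 45, 40}
process next event → 53; now {45, 40}
insert 71 → {71, 45, 40}
insert 75 → {75, 71, 45, 40}
insert 54 → {75, 71, 54, 45, 40}
process next event → 75; now {71, 54, 45, 40}
process next event → 71; now {54, 45, 40}
process next event → 54; now {45, 40}
insert 74 → {74, 45, 40}
process next event → 74; now {45, 40}
process next event → 45; now {40}

[80, 62, 55, 53, 75, 71, 54, 74, 45]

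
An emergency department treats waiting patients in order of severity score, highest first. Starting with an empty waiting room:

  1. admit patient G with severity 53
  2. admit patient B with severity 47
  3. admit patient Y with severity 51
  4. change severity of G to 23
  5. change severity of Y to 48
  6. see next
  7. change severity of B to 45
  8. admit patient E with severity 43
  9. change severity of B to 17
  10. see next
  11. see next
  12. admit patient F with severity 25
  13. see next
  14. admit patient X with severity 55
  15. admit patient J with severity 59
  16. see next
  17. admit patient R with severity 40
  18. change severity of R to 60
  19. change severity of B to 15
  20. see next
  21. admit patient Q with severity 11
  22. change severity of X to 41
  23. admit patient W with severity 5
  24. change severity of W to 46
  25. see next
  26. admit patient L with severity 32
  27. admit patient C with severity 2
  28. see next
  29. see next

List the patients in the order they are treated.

[Y, E, G, F, J, R, W, X, L]

add G (severity 53) → {G:53}
add B (severity 47) → {G:53, B:47}
add Y (severity 51) → {G:53, Y:51, B:47}
update G to severity 23 → {Y:51, B:47, G:23}
update Y to severity 48 → {Y:48, B:47, G:23}
see next → Y; now {B:47, G:23}
update B to severity 45 → {B:45, G:23}
add E (severity 43) → {B:45, E:43, G:23}
update B to severity 17 → {E:43, G:23, B:17}
see next → E; now {G:23, B:17}
see next → G; now {B:17}
add F (severity 25) → {F:25, B:17}
see next → F; now {B:17}
add X (severity 55) → {X:55, B:17}
add J (severity 59) → {J:59, X:55, B:17}
see next → J; now {X:55, B:17}
add R (severity 40) → {X:55, R:40, B:17}
update R to severity 60 → {R:60, X:55, B:17}
update B to severity 15 → {R:60, X:55, B:15}
see next → R; now {X:55, B:15}
add Q (severity 11) → {X:55, B:15, Q:11}
update X to severity 41 → {X:41, B:15, Q:11}
add W (severity 5) → {X:41, B:15, Q:11, W:5}
update W to severity 46 → {W:46, X:41, B:15, Q:11}
see next → W; now {X:41, B:15, Q:11}
add L (severity 32) → {X:41, L:32, B:15, Q:11}
add C (severity 2) → {X:41, L:32, B:15, Q:11, C:2}
see next → X; now {L:32, B:15, Q:11, C:2}
see next → L; now {B:15, Q:11, C:2}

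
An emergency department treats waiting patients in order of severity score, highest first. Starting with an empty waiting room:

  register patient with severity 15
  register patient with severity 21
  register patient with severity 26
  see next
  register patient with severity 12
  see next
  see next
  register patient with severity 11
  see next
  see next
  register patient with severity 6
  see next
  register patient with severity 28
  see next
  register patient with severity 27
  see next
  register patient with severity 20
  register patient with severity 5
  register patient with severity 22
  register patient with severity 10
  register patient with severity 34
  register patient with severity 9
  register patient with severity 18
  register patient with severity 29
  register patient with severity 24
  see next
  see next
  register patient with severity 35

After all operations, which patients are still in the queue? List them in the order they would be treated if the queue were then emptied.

insert 15 → {15}
insert 21 → {21, 15}
insert 26 → {26, 21, 15}
see next → 26; now {21, 15}
insert 12 → {21, 15, 12}
see next → 21; now {15, 12}
see next → 15; now {12}
insert 11 → {12, 11}
see next → 12; now {11}
see next → 11; now {}
insert 6 → {6}
see next → 6; now {}
insert 28 → {28}
see next → 28; now {}
insert 27 → {27}
see next → 27; now {}
insert 20 → {20}
insert 5 → {20, 5}
insert 22 → {22, 20, 5}
insert 10 → {22, 20, 10, 5}
insert 34 → {34, 22, 20, 10, 5}
insert 9 → {34, 22, 20, 10, 9, 5}
insert 18 → {34, 22, 20, 18, 10, 9, 5}
insert 29 → {34, 29, 22, 20, 18, 10, 9, 5}
insert 24 → {34, 29, 24, 22, 20, 18, 10, 9, 5}
see next → 34; now {29, 24, 22, 20, 18, 10, 9, 5}
see next → 29; now {24, 22, 20, 18, 10, 9, 5}
insert 35 → {35, 24, 22, 20, 18, 10, 9, 5}

35 → 24 → 22 → 20 → 18 → 10 → 9 → 5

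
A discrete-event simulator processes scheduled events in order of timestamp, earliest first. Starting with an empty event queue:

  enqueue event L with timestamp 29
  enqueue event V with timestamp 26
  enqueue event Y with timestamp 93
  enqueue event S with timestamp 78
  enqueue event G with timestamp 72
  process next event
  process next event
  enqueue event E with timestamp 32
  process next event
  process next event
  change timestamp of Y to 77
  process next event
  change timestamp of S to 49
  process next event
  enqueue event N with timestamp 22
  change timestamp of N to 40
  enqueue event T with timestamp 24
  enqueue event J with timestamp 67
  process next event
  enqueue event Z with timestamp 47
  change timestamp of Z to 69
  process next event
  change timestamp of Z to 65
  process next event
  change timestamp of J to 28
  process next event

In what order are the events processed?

add L (timestamp 29) → {L:29}
add V (timestamp 26) → {V:26, L:29}
add Y (timestamp 93) → {V:26, L:29, Y:93}
add S (timestamp 78) → {V:26, L:29, S:78, Y:93}
add G (timestamp 72) → {V:26, L:29, G:72, S:78, Y:93}
process next event → V; now {L:29, G:72, S:78, Y:93}
process next event → L; now {G:72, S:78, Y:93}
add E (timestamp 32) → {E:32, G:72, S:78, Y:93}
process next event → E; now {G:72, S:78, Y:93}
process next event → G; now {S:78, Y:93}
update Y to timestamp 77 → {Y:77, S:78}
process next event → Y; now {S:78}
update S to timestamp 49 → {S:49}
process next event → S; now {}
add N (timestamp 22) → {N:22}
update N to timestamp 40 → {N:40}
add T (timestamp 24) → {T:24, N:40}
add J (timestamp 67) → {T:24, N:40, J:67}
process next event → T; now {N:40, J:67}
add Z (timestamp 47) → {N:40, Z:47, J:67}
update Z to timestamp 69 → {N:40, J:67, Z:69}
process next event → N; now {J:67, Z:69}
update Z to timestamp 65 → {Z:65, J:67}
process next event → Z; now {J:67}
update J to timestamp 28 → {J:28}
process next event → J; now {}

[V, L, E, G, Y, S, T, N, Z, J]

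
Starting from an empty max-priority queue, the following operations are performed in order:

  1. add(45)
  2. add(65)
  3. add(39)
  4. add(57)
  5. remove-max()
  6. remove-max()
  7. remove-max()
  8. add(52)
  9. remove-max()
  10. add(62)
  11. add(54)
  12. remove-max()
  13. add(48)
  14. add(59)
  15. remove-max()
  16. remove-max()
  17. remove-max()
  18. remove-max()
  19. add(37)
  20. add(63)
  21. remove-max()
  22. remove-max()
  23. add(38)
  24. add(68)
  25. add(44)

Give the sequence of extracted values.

insert 45 → {45}
insert 65 → {65, 45}
insert 39 → {65, 45, 39}
insert 57 → {65, 57, 45, 39}
remove-max → 65; now {57, 45, 39}
remove-max → 57; now {45, 39}
remove-max → 45; now {39}
insert 52 → {52, 39}
remove-max → 52; now {39}
insert 62 → {62, 39}
insert 54 → {62, 54, 39}
remove-max → 62; now {54, 39}
insert 48 → {54, 48, 39}
insert 59 → {59, 54, 48, 39}
remove-max → 59; now {54, 48, 39}
remove-max → 54; now {48, 39}
remove-max → 48; now {39}
remove-max → 39; now {}
insert 37 → {37}
insert 63 → {63, 37}
remove-max → 63; now {37}
remove-max → 37; now {}
insert 38 → {38}
insert 68 → {68, 38}
insert 44 → {68, 44, 38}

65 → 57 → 45 → 52 → 62 → 59 → 54 → 48 → 39 → 63 → 37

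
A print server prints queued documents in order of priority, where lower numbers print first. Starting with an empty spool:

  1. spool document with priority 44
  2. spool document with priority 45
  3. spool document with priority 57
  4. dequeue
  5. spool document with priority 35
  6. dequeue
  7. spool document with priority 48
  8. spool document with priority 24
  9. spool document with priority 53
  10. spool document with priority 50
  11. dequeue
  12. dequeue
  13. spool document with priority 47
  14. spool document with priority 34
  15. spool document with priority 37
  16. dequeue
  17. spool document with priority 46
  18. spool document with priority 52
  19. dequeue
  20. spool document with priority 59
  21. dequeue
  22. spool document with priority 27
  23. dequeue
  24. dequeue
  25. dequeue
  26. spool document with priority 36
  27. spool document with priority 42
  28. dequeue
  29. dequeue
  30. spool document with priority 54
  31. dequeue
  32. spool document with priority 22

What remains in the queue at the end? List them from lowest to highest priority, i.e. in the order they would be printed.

insert 44 → {44}
insert 45 → {44, 45}
insert 57 → {44, 45, 57}
dequeue → 44; now {45, 57}
insert 35 → {35, 45, 57}
dequeue → 35; now {45, 57}
insert 48 → {45, 48, 57}
insert 24 → {24, 45, 48, 57}
insert 53 → {24, 45, 48, 53, 57}
insert 50 → {24, 45, 48, 50, 53, 57}
dequeue → 24; now {45, 48, 50, 53, 57}
dequeue → 45; now {48, 50, 53, 57}
insert 47 → {47, 48, 50, 53, 57}
insert 34 → {34, 47, 48, 50, 53, 57}
insert 37 → {34, 37, 47, 48, 50, 53, 57}
dequeue → 34; now {37, 47, 48, 50, 53, 57}
insert 46 → {37, 46, 47, 48, 50, 53, 57}
insert 52 → {37, 46, 47, 48, 50, 52, 53, 57}
dequeue → 37; now {46, 47, 48, 50, 52, 53, 57}
insert 59 → {46, 47, 48, 50, 52, 53, 57, 59}
dequeue → 46; now {47, 48, 50, 52, 53, 57, 59}
insert 27 → {27, 47, 48, 50, 52, 53, 57, 59}
dequeue → 27; now {47, 48, 50, 52, 53, 57, 59}
dequeue → 47; now {48, 50, 52, 53, 57, 59}
dequeue → 48; now {50, 52, 53, 57, 59}
insert 36 → {36, 50, 52, 53, 57, 59}
insert 42 → {36, 42, 50, 52, 53, 57, 59}
dequeue → 36; now {42, 50, 52, 53, 57, 59}
dequeue → 42; now {50, 52, 53, 57, 59}
insert 54 → {50, 52, 53, 54, 57, 59}
dequeue → 50; now {52, 53, 54, 57, 59}
insert 22 → {22, 52, 53, 54, 57, 59}

[22, 52, 53, 54, 57, 59]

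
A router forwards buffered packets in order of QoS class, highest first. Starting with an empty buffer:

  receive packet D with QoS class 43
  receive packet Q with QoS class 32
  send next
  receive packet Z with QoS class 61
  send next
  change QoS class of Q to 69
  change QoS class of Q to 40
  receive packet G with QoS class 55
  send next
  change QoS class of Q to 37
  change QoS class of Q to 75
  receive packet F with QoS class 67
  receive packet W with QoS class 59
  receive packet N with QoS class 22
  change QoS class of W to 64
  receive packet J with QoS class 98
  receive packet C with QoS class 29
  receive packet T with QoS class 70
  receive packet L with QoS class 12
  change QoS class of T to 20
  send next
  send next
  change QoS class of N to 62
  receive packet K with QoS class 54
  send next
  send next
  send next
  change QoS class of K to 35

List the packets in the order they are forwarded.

add D (QoS class 43) → {D:43}
add Q (QoS class 32) → {D:43, Q:32}
send next → D; now {Q:32}
add Z (QoS class 61) → {Z:61, Q:32}
send next → Z; now {Q:32}
update Q to QoS class 69 → {Q:69}
update Q to QoS class 40 → {Q:40}
add G (QoS class 55) → {G:55, Q:40}
send next → G; now {Q:40}
update Q to QoS class 37 → {Q:37}
update Q to QoS class 75 → {Q:75}
add F (QoS class 67) → {Q:75, F:67}
add W (QoS class 59) → {Q:75, F:67, W:59}
add N (QoS class 22) → {Q:75, F:67, W:59, N:22}
update W to QoS class 64 → {Q:75, F:67, W:64, N:22}
add J (QoS class 98) → {J:98, Q:75, F:67, W:64, N:22}
add C (QoS class 29) → {J:98, Q:75, F:67, W:64, C:29, N:22}
add T (QoS class 70) → {J:98, Q:75, T:70, F:67, W:64, C:29, N:22}
add L (QoS class 12) → {J:98, Q:75, T:70, F:67, W:64, C:29, N:22, L:12}
update T to QoS class 20 → {J:98, Q:75, F:67, W:64, C:29, N:22, T:20, L:12}
send next → J; now {Q:75, F:67, W:64, C:29, N:22, T:20, L:12}
send next → Q; now {F:67, W:64, C:29, N:22, T:20, L:12}
update N to QoS class 62 → {F:67, W:64, N:62, C:29, T:20, L:12}
add K (QoS class 54) → {F:67, W:64, N:62, K:54, C:29, T:20, L:12}
send next → F; now {W:64, N:62, K:54, C:29, T:20, L:12}
send next → W; now {N:62, K:54, C:29, T:20, L:12}
send next → N; now {K:54, C:29, T:20, L:12}
update K to QoS class 35 → {K:35, C:29, T:20, L:12}

[D, Z, G, J, Q, F, W, N]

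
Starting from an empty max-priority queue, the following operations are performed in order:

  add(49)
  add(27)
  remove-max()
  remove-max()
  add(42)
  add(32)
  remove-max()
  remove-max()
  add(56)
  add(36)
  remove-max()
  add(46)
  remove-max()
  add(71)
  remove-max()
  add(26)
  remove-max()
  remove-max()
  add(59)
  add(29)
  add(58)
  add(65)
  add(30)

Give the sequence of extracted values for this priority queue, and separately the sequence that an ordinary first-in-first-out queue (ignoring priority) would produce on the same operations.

insert 49 → {49}
insert 27 → {49, 27}
remove-max → 49; now {27}
remove-max → 27; now {}
insert 42 → {42}
insert 32 → {42, 32}
remove-max → 42; now {32}
remove-max → 32; now {}
insert 56 → {56}
insert 36 → {56, 36}
remove-max → 56; now {36}
insert 46 → {46, 36}
remove-max → 46; now {36}
insert 71 → {71, 36}
remove-max → 71; now {36}
insert 26 → {36, 26}
remove-max → 36; now {26}
remove-max → 26; now {}
insert 59 → {59}
insert 29 → {59, 29}
insert 58 → {59, 58, 29}
insert 65 → {65, 59, 58, 29}
insert 30 → {65, 59, 58, 30, 29}

priority queue: [49, 27, 42, 32, 56, 46, 71, 36, 26]; FIFO queue: 49 → 27 → 42 → 32 → 56 → 36 → 46 → 71 → 26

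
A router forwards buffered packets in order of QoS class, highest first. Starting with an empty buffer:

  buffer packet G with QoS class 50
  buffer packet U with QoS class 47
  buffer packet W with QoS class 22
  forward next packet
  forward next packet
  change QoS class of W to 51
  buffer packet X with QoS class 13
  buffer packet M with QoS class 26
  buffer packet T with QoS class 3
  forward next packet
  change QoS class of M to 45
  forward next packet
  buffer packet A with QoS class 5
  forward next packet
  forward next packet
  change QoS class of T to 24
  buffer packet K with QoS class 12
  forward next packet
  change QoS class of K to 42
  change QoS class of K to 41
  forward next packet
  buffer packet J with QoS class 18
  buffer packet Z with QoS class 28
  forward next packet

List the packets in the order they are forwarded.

[G, U, W, M, X, A, T, K, Z]

add G (QoS class 50) → {G:50}
add U (QoS class 47) → {G:50, U:47}
add W (QoS class 22) → {G:50, U:47, W:22}
forward next packet → G; now {U:47, W:22}
forward next packet → U; now {W:22}
update W to QoS class 51 → {W:51}
add X (QoS class 13) → {W:51, X:13}
add M (QoS class 26) → {W:51, M:26, X:13}
add T (QoS class 3) → {W:51, M:26, X:13, T:3}
forward next packet → W; now {M:26, X:13, T:3}
update M to QoS class 45 → {M:45, X:13, T:3}
forward next packet → M; now {X:13, T:3}
add A (QoS class 5) → {X:13, A:5, T:3}
forward next packet → X; now {A:5, T:3}
forward next packet → A; now {T:3}
update T to QoS class 24 → {T:24}
add K (QoS class 12) → {T:24, K:12}
forward next packet → T; now {K:12}
update K to QoS class 42 → {K:42}
update K to QoS class 41 → {K:41}
forward next packet → K; now {}
add J (QoS class 18) → {J:18}
add Z (QoS class 28) → {Z:28, J:18}
forward next packet → Z; now {J:18}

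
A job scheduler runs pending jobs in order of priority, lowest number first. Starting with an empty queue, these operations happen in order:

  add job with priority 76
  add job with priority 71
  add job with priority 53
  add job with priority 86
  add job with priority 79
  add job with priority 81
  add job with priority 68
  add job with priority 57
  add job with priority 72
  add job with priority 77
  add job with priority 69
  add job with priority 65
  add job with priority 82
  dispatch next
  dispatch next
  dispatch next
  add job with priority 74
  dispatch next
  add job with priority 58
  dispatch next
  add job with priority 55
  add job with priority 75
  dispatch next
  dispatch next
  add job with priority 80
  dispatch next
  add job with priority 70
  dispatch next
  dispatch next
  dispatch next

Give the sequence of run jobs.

[53, 57, 65, 68, 58, 55, 69, 71, 70, 72, 74]

insert 76 → {76}
insert 71 → {71, 76}
insert 53 → {53, 71, 76}
insert 86 → {53, 71, 76, 86}
insert 79 → {53, 71, 76, 79, 86}
insert 81 → {53, 71, 76, 79, 81, 86}
insert 68 → {53, 68, 71, 76, 79, 81, 86}
insert 57 → {53, 57, 68, 71, 76, 79, 81, 86}
insert 72 → {53, 57, 68, 71, 72, 76, 79, 81, 86}
insert 77 → {53, 57, 68, 71, 72, 76, 77, 79, 81, 86}
insert 69 → {53, 57, 68, 69, 71, 72, 76, 77, 79, 81, 86}
insert 65 → {53, 57, 65, 68, 69, 71, 72, 76, 77, 79, 81, 86}
insert 82 → {53, 57, 65, 68, 69, 71, 72, 76, 77, 79, 81, 82, 86}
dispatch next → 53; now {57, 65, 68, 69, 71, 72, 76, 77, 79, 81, 82, 86}
dispatch next → 57; now {65, 68, 69, 71, 72, 76, 77, 79, 81, 82, 86}
dispatch next → 65; now {68, 69, 71, 72, 76, 77, 79, 81, 82, 86}
insert 74 → {68, 69, 71, 72, 74, 76, 77, 79, 81, 82, 86}
dispatch next → 68; now {69, 71, 72, 74, 76, 77, 79, 81, 82, 86}
insert 58 → {58, 69, 71, 72, 74, 76, 77, 79, 81, 82, 86}
dispatch next → 58; now {69, 71, 72, 74, 76, 77, 79, 81, 82, 86}
insert 55 → {55, 69, 71, 72, 74, 76, 77, 79, 81, 82, 86}
insert 75 → {55, 69, 71, 72, 74, 75, 76, 77, 79, 81, 82, 86}
dispatch next → 55; now {69, 71, 72, 74, 75, 76, 77, 79, 81, 82, 86}
dispatch next → 69; now {71, 72, 74, 75, 76, 77, 79, 81, 82, 86}
insert 80 → {71, 72, 74, 75, 76, 77, 79, 80, 81, 82, 86}
dispatch next → 71; now {72, 74, 75, 76, 77, 79, 80, 81, 82, 86}
insert 70 → {70, 72, 74, 75, 76, 77, 79, 80, 81, 82, 86}
dispatch next → 70; now {72, 74, 75, 76, 77, 79, 80, 81, 82, 86}
dispatch next → 72; now {74, 75, 76, 77, 79, 80, 81, 82, 86}
dispatch next → 74; now {75, 76, 77, 79, 80, 81, 82, 86}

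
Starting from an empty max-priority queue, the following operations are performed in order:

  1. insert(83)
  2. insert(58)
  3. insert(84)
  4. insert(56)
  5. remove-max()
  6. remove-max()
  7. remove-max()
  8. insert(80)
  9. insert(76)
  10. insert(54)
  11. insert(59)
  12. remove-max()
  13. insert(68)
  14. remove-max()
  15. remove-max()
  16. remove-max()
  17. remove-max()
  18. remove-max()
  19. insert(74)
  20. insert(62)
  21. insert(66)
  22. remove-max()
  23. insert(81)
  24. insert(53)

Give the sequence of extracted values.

84 → 83 → 58 → 80 → 76 → 68 → 59 → 56 → 54 → 74

insert 83 → {83}
insert 58 → {83, 58}
insert 84 → {84, 83, 58}
insert 56 → {84, 83, 58, 56}
remove-max → 84; now {83, 58, 56}
remove-max → 83; now {58, 56}
remove-max → 58; now {56}
insert 80 → {80, 56}
insert 76 → {80, 76, 56}
insert 54 → {80, 76, 56, 54}
insert 59 → {80, 76, 59, 56, 54}
remove-max → 80; now {76, 59, 56, 54}
insert 68 → {76, 68, 59, 56, 54}
remove-max → 76; now {68, 59, 56, 54}
remove-max → 68; now {59, 56, 54}
remove-max → 59; now {56, 54}
remove-max → 56; now {54}
remove-max → 54; now {}
insert 74 → {74}
insert 62 → {74, 62}
insert 66 → {74, 66, 62}
remove-max → 74; now {66, 62}
insert 81 → {81, 66, 62}
insert 53 → {81, 66, 62, 53}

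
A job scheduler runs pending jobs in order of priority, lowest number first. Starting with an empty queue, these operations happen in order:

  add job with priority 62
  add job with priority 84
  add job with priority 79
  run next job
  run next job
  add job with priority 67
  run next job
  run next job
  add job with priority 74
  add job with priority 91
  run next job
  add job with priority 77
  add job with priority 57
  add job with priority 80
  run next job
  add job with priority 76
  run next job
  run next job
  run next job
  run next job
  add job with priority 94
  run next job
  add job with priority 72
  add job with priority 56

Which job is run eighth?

77

insert 62 → {62}
insert 84 → {62, 84}
insert 79 → {62, 79, 84}
run next job → 62; now {79, 84}
run next job → 79; now {84}
insert 67 → {67, 84}
run next job → 67; now {84}
run next job → 84; now {}
insert 74 → {74}
insert 91 → {74, 91}
run next job → 74; now {91}
insert 77 → {77, 91}
insert 57 → {57, 77, 91}
insert 80 → {57, 77, 80, 91}
run next job → 57; now {77, 80, 91}
insert 76 → {76, 77, 80, 91}
run next job → 76; now {77, 80, 91}
run next job → 77; now {80, 91}
run next job → 80; now {91}
run next job → 91; now {}
insert 94 → {94}
run next job → 94; now {}
insert 72 → {72}
insert 56 → {56, 72}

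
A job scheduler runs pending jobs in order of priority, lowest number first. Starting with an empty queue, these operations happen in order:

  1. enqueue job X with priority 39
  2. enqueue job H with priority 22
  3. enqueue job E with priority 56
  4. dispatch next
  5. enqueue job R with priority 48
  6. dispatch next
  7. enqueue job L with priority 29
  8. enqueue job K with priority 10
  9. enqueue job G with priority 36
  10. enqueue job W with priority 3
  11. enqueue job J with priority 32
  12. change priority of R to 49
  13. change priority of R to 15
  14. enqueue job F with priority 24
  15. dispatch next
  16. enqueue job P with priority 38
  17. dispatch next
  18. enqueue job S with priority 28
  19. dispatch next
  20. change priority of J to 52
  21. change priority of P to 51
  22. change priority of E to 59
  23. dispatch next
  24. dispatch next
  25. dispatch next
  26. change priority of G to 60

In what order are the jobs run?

add X (priority 39) → {X:39}
add H (priority 22) → {H:22, X:39}
add E (priority 56) → {H:22, X:39, E:56}
dispatch next → H; now {X:39, E:56}
add R (priority 48) → {X:39, R:48, E:56}
dispatch next → X; now {R:48, E:56}
add L (priority 29) → {L:29, R:48, E:56}
add K (priority 10) → {K:10, L:29, R:48, E:56}
add G (priority 36) → {K:10, L:29, G:36, R:48, E:56}
add W (priority 3) → {W:3, K:10, L:29, G:36, R:48, E:56}
add J (priority 32) → {W:3, K:10, L:29, J:32, G:36, R:48, E:56}
update R to priority 49 → {W:3, K:10, L:29, J:32, G:36, R:49, E:56}
update R to priority 15 → {W:3, K:10, R:15, L:29, J:32, G:36, E:56}
add F (priority 24) → {W:3, K:10, R:15, F:24, L:29, J:32, G:36, E:56}
dispatch next → W; now {K:10, R:15, F:24, L:29, J:32, G:36, E:56}
add P (priority 38) → {K:10, R:15, F:24, L:29, J:32, G:36, P:38, E:56}
dispatch next → K; now {R:15, F:24, L:29, J:32, G:36, P:38, E:56}
add S (priority 28) → {R:15, F:24, S:28, L:29, J:32, G:36, P:38, E:56}
dispatch next → R; now {F:24, S:28, L:29, J:32, G:36, P:38, E:56}
update J to priority 52 → {F:24, S:28, L:29, G:36, P:38, J:52, E:56}
update P to priority 51 → {F:24, S:28, L:29, G:36, P:51, J:52, E:56}
update E to priority 59 → {F:24, S:28, L:29, G:36, P:51, J:52, E:59}
dispatch next → F; now {S:28, L:29, G:36, P:51, J:52, E:59}
dispatch next → S; now {L:29, G:36, P:51, J:52, E:59}
dispatch next → L; now {G:36, P:51, J:52, E:59}
update G to priority 60 → {P:51, J:52, E:59, G:60}

H → X → W → K → R → F → S → L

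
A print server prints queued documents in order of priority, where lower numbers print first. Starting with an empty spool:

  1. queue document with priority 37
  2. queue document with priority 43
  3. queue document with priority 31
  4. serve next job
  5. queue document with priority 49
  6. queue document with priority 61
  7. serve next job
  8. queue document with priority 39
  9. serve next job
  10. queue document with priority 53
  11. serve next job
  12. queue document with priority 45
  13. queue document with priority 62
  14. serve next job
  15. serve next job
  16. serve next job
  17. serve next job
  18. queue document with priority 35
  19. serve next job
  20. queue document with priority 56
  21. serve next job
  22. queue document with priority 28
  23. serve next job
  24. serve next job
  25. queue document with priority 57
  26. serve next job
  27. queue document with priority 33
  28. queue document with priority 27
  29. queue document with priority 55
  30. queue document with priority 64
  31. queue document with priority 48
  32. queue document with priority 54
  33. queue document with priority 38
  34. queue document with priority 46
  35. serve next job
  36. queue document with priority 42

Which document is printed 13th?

57

insert 37 → {37}
insert 43 → {37, 43}
insert 31 → {31, 37, 43}
serve next job → 31; now {37, 43}
insert 49 → {37, 43, 49}
insert 61 → {37, 43, 49, 61}
serve next job → 37; now {43, 49, 61}
insert 39 → {39, 43, 49, 61}
serve next job → 39; now {43, 49, 61}
insert 53 → {43, 49, 53, 61}
serve next job → 43; now {49, 53, 61}
insert 45 → {45, 49, 53, 61}
insert 62 → {45, 49, 53, 61, 62}
serve next job → 45; now {49, 53, 61, 62}
serve next job → 49; now {53, 61, 62}
serve next job → 53; now {61, 62}
serve next job → 61; now {62}
insert 35 → {35, 62}
serve next job → 35; now {62}
insert 56 → {56, 62}
serve next job → 56; now {62}
insert 28 → {28, 62}
serve next job → 28; now {62}
serve next job → 62; now {}
insert 57 → {57}
serve next job → 57; now {}
insert 33 → {33}
insert 27 → {27, 33}
insert 55 → {27, 33, 55}
insert 64 → {27, 33, 55, 64}
insert 48 → {27, 33, 48, 55, 64}
insert 54 → {27, 33, 48, 54, 55, 64}
insert 38 → {27, 33, 38, 48, 54, 55, 64}
insert 46 → {27, 33, 38, 46, 48, 54, 55, 64}
serve next job → 27; now {33, 38, 46, 48, 54, 55, 64}
insert 42 → {33, 38, 42, 46, 48, 54, 55, 64}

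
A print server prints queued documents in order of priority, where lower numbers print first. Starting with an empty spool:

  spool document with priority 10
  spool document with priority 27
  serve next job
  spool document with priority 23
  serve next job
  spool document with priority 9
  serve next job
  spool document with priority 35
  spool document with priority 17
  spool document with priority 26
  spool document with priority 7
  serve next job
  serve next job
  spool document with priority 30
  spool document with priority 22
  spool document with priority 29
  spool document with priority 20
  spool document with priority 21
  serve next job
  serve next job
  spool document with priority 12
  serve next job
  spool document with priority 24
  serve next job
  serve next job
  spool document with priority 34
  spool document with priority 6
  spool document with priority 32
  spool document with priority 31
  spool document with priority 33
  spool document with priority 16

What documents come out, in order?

insert 10 → {10}
insert 27 → {10, 27}
serve next job → 10; now {27}
insert 23 → {23, 27}
serve next job → 23; now {27}
insert 9 → {9, 27}
serve next job → 9; now {27}
insert 35 → {27, 35}
insert 17 → {17, 27, 35}
insert 26 → {17, 26, 27, 35}
insert 7 → {7, 17, 26, 27, 35}
serve next job → 7; now {17, 26, 27, 35}
serve next job → 17; now {26, 27, 35}
insert 30 → {26, 27, 30, 35}
insert 22 → {22, 26, 27, 30, 35}
insert 29 → {22, 26, 27, 29, 30, 35}
insert 20 → {20, 22, 26, 27, 29, 30, 35}
insert 21 → {20, 21, 22, 26, 27, 29, 30, 35}
serve next job → 20; now {21, 22, 26, 27, 29, 30, 35}
serve next job → 21; now {22, 26, 27, 29, 30, 35}
insert 12 → {12, 22, 26, 27, 29, 30, 35}
serve next job → 12; now {22, 26, 27, 29, 30, 35}
insert 24 → {22, 24, 26, 27, 29, 30, 35}
serve next job → 22; now {24, 26, 27, 29, 30, 35}
serve next job → 24; now {26, 27, 29, 30, 35}
insert 34 → {26, 27, 29, 30, 34, 35}
insert 6 → {6, 26, 27, 29, 30, 34, 35}
insert 32 → {6, 26, 27, 29, 30, 32, 34, 35}
insert 31 → {6, 26, 27, 29, 30, 31, 32, 34, 35}
insert 33 → {6, 26, 27, 29, 30, 31, 32, 33, 34, 35}
insert 16 → {6, 16, 26, 27, 29, 30, 31, 32, 33, 34, 35}

10, 23, 9, 7, 17, 20, 21, 12, 22, 24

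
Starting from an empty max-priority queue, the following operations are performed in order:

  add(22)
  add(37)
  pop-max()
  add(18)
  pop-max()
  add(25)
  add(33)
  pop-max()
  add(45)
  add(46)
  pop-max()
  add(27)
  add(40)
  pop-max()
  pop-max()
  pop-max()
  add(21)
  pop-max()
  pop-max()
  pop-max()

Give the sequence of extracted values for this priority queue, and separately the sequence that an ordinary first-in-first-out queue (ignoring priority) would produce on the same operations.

insert 22 → {22}
insert 37 → {37, 22}
pop-max → 37; now {22}
insert 18 → {22, 18}
pop-max → 22; now {18}
insert 25 → {25, 18}
insert 33 → {33, 25, 18}
pop-max → 33; now {25, 18}
insert 45 → {45, 25, 18}
insert 46 → {46, 45, 25, 18}
pop-max → 46; now {45, 25, 18}
insert 27 → {45, 27, 25, 18}
insert 40 → {45, 40, 27, 25, 18}
pop-max → 45; now {40, 27, 25, 18}
pop-max → 40; now {27, 25, 18}
pop-max → 27; now {25, 18}
insert 21 → {25, 21, 18}
pop-max → 25; now {21, 18}
pop-max → 21; now {18}
pop-max → 18; now {}

priority queue: 37 → 22 → 33 → 46 → 45 → 40 → 27 → 25 → 21 → 18; FIFO queue: 22, 37, 18, 25, 33, 45, 46, 27, 40, 21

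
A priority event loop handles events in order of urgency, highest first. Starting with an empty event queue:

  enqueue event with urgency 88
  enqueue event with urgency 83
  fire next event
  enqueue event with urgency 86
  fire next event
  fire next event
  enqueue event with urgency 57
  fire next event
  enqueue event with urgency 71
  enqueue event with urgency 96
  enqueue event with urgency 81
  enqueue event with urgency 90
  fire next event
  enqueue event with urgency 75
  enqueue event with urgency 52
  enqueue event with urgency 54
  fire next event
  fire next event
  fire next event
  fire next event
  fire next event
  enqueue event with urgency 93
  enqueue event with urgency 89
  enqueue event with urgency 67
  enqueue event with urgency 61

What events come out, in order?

insert 88 → {88}
insert 83 → {88, 83}
fire next event → 88; now {83}
insert 86 → {86, 83}
fire next event → 86; now {83}
fire next event → 83; now {}
insert 57 → {57}
fire next event → 57; now {}
insert 71 → {71}
insert 96 → {96, 71}
insert 81 → {96, 81, 71}
insert 90 → {96, 90, 81, 71}
fire next event → 96; now {90, 81, 71}
insert 75 → {90, 81, 75, 71}
insert 52 → {90, 81, 75, 71, 52}
insert 54 → {90, 81, 75, 71, 54, 52}
fire next event → 90; now {81, 75, 71, 54, 52}
fire next event → 81; now {75, 71, 54, 52}
fire next event → 75; now {71, 54, 52}
fire next event → 71; now {54, 52}
fire next event → 54; now {52}
insert 93 → {93, 52}
insert 89 → {93, 89, 52}
insert 67 → {93, 89, 67, 52}
insert 61 → {93, 89, 67, 61, 52}

88 → 86 → 83 → 57 → 96 → 90 → 81 → 75 → 71 → 54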